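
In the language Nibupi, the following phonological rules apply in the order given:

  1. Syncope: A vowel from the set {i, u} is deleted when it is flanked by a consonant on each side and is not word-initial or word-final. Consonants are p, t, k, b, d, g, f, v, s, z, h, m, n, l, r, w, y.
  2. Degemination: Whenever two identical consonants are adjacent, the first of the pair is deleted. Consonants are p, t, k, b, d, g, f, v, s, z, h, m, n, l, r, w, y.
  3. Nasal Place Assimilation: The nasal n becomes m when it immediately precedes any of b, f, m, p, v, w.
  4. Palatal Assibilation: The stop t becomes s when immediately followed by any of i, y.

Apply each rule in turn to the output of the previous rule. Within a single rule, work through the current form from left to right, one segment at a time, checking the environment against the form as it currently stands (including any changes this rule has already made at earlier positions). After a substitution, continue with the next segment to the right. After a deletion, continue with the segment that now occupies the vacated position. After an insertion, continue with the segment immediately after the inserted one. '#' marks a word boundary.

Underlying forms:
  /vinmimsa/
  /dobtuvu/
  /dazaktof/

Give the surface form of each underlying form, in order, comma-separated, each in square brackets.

[vmmsa], [dobtvu], [dazaktof]

/vinmimsa/:
  1 Syncope: [vinmimsa] → [vnmmsa]
  2 Degemination: [vnmmsa] → [vnmsa]
  3 Nasal Place Assimilation: [vnmsa] → [vmmsa]
  4 Palatal Assibilation: no change — [vmmsa]
/dobtuvu/:
  1 Syncope: [dobtuvu] → [dobtvu]
  2 Degemination: no change — [dobtvu]
  3 Nasal Place Assimilation: no change — [dobtvu]
  4 Palatal Assibilation: no change — [dobtvu]
/dazaktof/:
  1 Syncope: no change — [dazaktof]
  2 Degemination: no change — [dazaktof]
  3 Nasal Place Assimilation: no change — [dazaktof]
  4 Palatal Assibilation: no change — [dazaktof]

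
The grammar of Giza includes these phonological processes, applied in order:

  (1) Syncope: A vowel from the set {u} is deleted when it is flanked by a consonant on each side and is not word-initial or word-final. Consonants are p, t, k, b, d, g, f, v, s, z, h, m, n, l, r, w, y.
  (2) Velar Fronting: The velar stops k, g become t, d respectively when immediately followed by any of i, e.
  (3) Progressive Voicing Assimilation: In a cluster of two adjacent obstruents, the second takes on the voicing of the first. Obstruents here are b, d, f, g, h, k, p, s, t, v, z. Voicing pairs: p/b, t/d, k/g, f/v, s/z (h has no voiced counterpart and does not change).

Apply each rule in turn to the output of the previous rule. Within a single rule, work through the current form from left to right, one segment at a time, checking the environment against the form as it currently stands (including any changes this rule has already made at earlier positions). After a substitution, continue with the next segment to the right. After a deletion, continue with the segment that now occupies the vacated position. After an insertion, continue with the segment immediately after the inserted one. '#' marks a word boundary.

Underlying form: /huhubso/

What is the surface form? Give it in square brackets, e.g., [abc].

(1) Syncope: [huhubso] → [hhbso]
(2) Velar Fronting: no change — [hhbso]
(3) Progressive Voicing Assimilation: [hhbso] → [hhpso]

[hhpso]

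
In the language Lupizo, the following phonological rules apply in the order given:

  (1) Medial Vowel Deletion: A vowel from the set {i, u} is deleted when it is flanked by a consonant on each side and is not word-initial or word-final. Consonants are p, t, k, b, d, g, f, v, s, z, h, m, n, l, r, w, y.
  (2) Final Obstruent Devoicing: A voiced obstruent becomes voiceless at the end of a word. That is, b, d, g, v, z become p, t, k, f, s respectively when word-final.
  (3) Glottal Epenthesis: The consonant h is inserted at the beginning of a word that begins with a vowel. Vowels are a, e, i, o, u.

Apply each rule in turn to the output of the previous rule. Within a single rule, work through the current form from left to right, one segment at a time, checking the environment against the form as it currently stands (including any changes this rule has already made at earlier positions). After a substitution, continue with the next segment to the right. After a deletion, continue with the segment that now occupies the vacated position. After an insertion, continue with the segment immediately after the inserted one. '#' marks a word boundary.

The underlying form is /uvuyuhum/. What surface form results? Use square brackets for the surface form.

[huvyhm]

(1) Medial Vowel Deletion: [uvuyuhum] → [uvyhm]
(2) Final Obstruent Devoicing: no change — [uvyhm]
(3) Glottal Epenthesis: [uvyhm] → [huvyhm]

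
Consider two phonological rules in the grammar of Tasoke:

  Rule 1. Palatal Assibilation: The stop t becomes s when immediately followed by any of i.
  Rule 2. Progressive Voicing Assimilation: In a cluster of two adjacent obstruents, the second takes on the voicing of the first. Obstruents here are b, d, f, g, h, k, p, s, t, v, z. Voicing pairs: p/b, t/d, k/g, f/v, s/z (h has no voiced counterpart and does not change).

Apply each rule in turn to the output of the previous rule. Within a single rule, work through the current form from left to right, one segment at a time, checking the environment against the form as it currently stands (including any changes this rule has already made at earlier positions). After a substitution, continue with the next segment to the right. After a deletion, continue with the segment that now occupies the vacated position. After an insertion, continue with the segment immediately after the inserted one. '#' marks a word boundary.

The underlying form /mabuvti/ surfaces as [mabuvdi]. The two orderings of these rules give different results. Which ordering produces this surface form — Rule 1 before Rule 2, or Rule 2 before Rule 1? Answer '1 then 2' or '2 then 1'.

2 then 1

Order 1 then 2:
  1 Palatal Assibilation: [mabuvti] → [mabuvsi]
  2 Progressive Voicing Assimilation: [mabuvsi] → [mabuvzi]
  result: [mabuvzi]
Order 2 then 1:
  2 Progressive Voicing Assimilation: [mabuvti] → [mabuvdi]
  1 Palatal Assibilation: no change — [mabuvdi]
  result: [mabuvdi]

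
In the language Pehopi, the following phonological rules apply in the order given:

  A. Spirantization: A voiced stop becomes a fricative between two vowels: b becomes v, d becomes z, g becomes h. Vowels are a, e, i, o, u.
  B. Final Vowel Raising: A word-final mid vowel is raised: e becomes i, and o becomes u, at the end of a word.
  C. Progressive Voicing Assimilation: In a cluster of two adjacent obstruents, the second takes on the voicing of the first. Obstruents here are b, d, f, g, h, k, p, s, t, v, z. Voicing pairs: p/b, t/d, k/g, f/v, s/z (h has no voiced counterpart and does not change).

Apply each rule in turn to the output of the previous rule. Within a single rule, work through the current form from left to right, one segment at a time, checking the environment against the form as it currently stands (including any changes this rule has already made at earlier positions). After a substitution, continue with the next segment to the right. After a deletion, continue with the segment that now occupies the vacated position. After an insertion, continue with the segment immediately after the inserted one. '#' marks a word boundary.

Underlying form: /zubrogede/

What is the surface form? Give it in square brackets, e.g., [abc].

A Spirantization: [zubrogede] → [zubroheze]
B Final Vowel Raising: [zubroheze] → [zubrohezi]
C Progressive Voicing Assimilation: no change — [zubrohezi]

[zubrohezi]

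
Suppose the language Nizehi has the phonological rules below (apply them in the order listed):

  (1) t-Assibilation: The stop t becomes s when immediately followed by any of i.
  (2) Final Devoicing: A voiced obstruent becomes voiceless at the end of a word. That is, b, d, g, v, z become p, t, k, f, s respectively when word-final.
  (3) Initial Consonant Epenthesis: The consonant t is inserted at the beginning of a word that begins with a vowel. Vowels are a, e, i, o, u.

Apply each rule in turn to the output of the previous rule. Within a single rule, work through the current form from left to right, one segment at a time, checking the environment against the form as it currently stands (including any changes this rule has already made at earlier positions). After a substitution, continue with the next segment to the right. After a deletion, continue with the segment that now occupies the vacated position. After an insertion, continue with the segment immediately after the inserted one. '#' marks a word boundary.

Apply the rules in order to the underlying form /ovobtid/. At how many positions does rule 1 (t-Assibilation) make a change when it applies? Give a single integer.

(1) t-Assibilation: [ovobtid] → [ovobsid]
(2) Final Devoicing: [ovobsid] → [ovobsit]
(3) Initial Consonant Epenthesis: [ovobsit] → [tovobsit]
Rule 1 changed 1 position(s).

1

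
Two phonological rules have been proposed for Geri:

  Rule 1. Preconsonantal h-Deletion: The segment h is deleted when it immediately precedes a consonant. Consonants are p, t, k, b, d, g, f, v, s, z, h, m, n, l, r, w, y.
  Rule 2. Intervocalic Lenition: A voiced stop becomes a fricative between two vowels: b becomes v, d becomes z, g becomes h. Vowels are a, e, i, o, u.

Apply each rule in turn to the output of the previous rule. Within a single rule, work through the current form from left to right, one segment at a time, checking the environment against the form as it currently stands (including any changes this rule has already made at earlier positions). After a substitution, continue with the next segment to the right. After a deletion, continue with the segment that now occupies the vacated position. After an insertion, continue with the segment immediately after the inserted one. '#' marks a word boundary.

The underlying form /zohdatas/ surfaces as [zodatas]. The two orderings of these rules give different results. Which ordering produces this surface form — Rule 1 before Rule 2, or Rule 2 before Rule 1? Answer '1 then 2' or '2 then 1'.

Order 1 then 2:
  1 Preconsonantal h-Deletion: [zohdatas] → [zodatas]
  2 Intervocalic Lenition: [zodatas] → [zozatas]
  result: [zozatas]
Order 2 then 1:
  2 Intervocalic Lenition: no change — [zohdatas]
  1 Preconsonantal h-Deletion: [zohdatas] → [zodatas]
  result: [zodatas]

2 then 1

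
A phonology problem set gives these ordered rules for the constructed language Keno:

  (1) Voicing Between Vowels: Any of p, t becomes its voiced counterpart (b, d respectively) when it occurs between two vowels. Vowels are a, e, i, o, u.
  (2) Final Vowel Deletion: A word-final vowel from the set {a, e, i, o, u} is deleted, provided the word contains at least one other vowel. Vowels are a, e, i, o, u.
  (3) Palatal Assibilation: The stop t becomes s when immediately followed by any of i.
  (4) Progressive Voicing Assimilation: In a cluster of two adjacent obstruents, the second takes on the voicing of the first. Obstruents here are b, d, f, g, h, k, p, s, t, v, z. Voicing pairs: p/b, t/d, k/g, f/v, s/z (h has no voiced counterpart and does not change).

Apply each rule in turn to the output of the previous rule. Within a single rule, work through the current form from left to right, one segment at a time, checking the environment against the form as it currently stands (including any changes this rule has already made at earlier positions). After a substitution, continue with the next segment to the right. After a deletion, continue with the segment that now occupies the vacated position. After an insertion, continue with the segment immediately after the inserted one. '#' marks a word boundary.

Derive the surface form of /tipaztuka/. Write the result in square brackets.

(1) Voicing Between Vowels: [tipaztuka] → [tibaztuka]
(2) Final Vowel Deletion: [tibaztuka] → [tibaztuk]
(3) Palatal Assibilation: [tibaztuk] → [sibaztuk]
(4) Progressive Voicing Assimilation: [sibaztuk] → [sibazduk]

[sibazduk]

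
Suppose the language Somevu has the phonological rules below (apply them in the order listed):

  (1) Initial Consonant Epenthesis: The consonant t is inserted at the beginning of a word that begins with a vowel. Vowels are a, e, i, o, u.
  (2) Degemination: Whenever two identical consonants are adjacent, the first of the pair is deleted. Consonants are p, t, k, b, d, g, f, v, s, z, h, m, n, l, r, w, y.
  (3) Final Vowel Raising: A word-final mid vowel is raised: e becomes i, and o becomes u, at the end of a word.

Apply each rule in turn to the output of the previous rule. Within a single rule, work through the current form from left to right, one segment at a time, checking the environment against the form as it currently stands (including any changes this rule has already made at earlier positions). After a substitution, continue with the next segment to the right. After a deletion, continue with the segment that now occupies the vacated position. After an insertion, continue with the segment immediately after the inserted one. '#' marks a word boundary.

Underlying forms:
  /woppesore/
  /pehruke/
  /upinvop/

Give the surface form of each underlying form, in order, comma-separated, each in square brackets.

/woppesore/:
  (1) Initial Consonant Epenthesis: no change — [woppesore]
  (2) Degemination: [woppesore] → [wopesore]
  (3) Final Vowel Raising: [wopesore] → [wopesori]
/pehruke/:
  (1) Initial Consonant Epenthesis: no change — [pehruke]
  (2) Degemination: no change — [pehruke]
  (3) Final Vowel Raising: [pehruke] → [pehruki]
/upinvop/:
  (1) Initial Consonant Epenthesis: [upinvop] → [tupinvop]
  (2) Degemination: no change — [tupinvop]
  (3) Final Vowel Raising: no change — [tupinvop]

[wopesori], [pehruki], [tupinvop]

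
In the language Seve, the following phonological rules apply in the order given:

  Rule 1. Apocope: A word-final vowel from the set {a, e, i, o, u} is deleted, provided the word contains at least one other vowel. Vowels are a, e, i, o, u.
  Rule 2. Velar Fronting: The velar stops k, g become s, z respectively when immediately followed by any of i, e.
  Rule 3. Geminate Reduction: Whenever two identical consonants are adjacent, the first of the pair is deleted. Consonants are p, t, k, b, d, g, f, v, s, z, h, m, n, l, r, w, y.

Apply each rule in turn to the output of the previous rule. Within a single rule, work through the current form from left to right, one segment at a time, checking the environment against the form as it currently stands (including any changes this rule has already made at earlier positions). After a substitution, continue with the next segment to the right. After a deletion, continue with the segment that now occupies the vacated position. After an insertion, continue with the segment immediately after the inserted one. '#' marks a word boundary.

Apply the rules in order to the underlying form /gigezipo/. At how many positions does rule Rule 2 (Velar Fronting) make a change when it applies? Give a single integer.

Rule 1 Apocope: [gigezipo] → [gigezip]
Rule 2 Velar Fronting: [gigezip] → [zizezip]
Rule 3 Geminate Reduction: no change — [zizezip]
Rule Rule 2 changed 2 position(s).

2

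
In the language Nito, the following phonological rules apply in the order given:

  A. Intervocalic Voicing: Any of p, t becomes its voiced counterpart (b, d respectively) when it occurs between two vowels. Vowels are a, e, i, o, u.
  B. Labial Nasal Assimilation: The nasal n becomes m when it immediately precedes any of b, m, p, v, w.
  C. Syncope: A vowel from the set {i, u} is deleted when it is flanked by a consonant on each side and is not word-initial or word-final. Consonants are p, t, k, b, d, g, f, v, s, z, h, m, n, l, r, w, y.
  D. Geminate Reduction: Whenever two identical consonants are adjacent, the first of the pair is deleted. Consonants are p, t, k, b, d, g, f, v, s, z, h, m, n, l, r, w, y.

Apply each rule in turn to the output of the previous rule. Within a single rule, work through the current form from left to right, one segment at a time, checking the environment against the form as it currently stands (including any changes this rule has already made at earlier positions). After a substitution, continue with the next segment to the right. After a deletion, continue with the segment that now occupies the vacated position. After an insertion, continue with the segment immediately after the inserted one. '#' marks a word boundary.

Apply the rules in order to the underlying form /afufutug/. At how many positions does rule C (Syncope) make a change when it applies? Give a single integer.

3

A Intervocalic Voicing: [afufutug] → [afufudug]
B Labial Nasal Assimilation: no change — [afufudug]
C Syncope: [afufudug] → [affdg]
D Geminate Reduction: [affdg] → [afdg]
Rule C changed 3 position(s).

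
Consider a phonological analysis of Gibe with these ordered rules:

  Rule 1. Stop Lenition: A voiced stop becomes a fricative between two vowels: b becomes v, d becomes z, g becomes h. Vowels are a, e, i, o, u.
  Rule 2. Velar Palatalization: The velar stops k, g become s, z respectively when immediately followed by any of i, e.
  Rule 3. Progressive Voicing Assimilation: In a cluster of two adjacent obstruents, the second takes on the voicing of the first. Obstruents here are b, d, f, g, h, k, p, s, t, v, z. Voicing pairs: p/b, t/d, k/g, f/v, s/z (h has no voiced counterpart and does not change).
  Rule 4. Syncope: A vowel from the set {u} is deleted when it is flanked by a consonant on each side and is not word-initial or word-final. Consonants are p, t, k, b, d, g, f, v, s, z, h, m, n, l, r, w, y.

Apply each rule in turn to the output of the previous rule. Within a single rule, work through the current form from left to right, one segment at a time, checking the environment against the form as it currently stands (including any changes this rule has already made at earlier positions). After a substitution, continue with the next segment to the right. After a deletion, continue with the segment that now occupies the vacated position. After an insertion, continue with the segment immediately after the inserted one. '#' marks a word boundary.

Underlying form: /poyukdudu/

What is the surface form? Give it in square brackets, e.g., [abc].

[poyktzu]

Rule 1 Stop Lenition: [poyukdudu] → [poyukduzu]
Rule 2 Velar Palatalization: no change — [poyukduzu]
Rule 3 Progressive Voicing Assimilation: [poyukduzu] → [poyuktuzu]
Rule 4 Syncope: [poyuktuzu] → [poyktzu]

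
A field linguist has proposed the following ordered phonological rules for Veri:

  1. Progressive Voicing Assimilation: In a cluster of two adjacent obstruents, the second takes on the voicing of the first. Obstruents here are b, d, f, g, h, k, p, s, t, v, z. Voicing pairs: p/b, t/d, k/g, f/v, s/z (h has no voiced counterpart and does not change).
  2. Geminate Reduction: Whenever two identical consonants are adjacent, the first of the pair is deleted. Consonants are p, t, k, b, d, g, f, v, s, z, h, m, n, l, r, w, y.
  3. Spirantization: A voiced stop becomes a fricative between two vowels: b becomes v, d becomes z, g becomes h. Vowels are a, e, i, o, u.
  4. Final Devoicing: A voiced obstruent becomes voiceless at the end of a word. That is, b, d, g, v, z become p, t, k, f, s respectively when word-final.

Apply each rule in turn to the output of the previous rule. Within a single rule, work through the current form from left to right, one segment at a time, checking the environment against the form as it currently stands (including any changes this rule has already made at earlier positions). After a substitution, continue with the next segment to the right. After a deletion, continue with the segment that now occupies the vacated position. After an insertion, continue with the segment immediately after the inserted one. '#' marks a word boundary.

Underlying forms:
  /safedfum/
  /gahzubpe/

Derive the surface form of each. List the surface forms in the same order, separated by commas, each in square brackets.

[safedvum], [gahsuve]

/safedfum/:
  1 Progressive Voicing Assimilation: [safedfum] → [safedvum]
  2 Geminate Reduction: no change — [safedvum]
  3 Spirantization: no change — [safedvum]
  4 Final Devoicing: no change — [safedvum]
/gahzubpe/:
  1 Progressive Voicing Assimilation: [gahzubpe] → [gahsubbe]
  2 Geminate Reduction: [gahsubbe] → [gahsube]
  3 Spirantization: [gahsube] → [gahsuve]
  4 Final Devoicing: no change — [gahsuve]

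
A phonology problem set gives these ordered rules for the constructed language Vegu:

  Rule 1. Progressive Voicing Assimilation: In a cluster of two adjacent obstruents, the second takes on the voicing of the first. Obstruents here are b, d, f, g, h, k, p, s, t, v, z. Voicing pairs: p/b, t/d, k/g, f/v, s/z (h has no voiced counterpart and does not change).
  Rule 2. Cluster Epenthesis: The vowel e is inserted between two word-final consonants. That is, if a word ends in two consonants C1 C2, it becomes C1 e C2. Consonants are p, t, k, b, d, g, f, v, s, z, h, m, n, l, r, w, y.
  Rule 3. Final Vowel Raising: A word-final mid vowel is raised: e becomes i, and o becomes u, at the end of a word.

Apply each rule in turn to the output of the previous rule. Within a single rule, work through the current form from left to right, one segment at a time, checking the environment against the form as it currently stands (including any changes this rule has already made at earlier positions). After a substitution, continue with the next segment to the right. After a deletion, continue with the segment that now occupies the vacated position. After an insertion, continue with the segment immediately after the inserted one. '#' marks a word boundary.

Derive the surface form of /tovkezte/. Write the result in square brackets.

[tovgezdi]

Rule 1 Progressive Voicing Assimilation: [tovkezte] → [tovgezde]
Rule 2 Cluster Epenthesis: no change — [tovgezde]
Rule 3 Final Vowel Raising: [tovgezde] → [tovgezdi]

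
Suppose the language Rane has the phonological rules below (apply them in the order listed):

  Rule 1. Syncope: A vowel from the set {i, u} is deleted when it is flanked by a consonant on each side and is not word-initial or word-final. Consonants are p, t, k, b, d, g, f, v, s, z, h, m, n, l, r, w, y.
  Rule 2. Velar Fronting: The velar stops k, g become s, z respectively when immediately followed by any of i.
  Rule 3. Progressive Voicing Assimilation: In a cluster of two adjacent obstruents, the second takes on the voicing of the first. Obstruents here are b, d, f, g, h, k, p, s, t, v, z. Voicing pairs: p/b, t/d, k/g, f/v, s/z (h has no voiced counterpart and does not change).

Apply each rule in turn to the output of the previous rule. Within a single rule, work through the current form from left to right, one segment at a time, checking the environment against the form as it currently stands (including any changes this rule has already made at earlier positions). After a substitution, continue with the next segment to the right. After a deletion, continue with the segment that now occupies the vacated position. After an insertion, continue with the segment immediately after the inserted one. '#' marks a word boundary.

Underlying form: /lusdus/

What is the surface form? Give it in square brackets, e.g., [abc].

[lsts]

Rule 1 Syncope: [lusdus] → [lsds]
Rule 2 Velar Fronting: no change — [lsds]
Rule 3 Progressive Voicing Assimilation: [lsds] → [lsts]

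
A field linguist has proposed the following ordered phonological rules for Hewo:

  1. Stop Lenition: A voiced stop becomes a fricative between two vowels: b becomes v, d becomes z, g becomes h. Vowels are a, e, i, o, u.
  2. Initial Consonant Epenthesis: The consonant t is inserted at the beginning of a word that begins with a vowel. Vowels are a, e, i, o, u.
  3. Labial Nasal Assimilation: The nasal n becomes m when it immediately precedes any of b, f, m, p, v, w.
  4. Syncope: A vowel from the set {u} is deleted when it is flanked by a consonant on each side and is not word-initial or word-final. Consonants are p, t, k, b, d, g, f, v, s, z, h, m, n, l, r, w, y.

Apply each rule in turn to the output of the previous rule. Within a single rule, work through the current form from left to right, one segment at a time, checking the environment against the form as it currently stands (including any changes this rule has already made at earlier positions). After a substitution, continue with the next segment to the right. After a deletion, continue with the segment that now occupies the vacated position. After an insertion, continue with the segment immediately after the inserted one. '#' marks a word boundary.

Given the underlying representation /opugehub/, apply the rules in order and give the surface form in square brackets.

1 Stop Lenition: [opugehub] → [opuhehub]
2 Initial Consonant Epenthesis: [opuhehub] → [topuhehub]
3 Labial Nasal Assimilation: no change — [topuhehub]
4 Syncope: [topuhehub] → [tophehb]

[tophehb]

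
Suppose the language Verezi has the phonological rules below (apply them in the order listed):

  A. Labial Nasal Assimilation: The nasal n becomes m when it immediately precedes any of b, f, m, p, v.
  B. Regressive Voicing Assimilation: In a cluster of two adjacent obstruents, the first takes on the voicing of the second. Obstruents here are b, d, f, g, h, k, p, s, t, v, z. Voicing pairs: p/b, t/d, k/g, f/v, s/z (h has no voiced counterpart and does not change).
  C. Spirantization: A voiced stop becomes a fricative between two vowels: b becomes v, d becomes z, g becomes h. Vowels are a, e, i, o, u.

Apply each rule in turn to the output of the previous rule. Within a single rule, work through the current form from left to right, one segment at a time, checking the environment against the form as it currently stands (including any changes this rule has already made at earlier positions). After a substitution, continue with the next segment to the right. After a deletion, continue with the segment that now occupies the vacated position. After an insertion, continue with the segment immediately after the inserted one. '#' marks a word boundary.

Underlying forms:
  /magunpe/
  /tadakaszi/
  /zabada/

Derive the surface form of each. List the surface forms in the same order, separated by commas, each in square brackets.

[mahumpe], [tazakazzi], [zavaza]

/magunpe/:
  A Labial Nasal Assimilation: [magunpe] → [magumpe]
  B Regressive Voicing Assimilation: no change — [magumpe]
  C Spirantization: [magumpe] → [mahumpe]
/tadakaszi/:
  A Labial Nasal Assimilation: no change — [tadakaszi]
  B Regressive Voicing Assimilation: [tadakaszi] → [tadakazzi]
  C Spirantization: [tadakazzi] → [tazakazzi]
/zabada/:
  A Labial Nasal Assimilation: no change — [zabada]
  B Regressive Voicing Assimilation: no change — [zabada]
  C Spirantization: [zabada] → [zavaza]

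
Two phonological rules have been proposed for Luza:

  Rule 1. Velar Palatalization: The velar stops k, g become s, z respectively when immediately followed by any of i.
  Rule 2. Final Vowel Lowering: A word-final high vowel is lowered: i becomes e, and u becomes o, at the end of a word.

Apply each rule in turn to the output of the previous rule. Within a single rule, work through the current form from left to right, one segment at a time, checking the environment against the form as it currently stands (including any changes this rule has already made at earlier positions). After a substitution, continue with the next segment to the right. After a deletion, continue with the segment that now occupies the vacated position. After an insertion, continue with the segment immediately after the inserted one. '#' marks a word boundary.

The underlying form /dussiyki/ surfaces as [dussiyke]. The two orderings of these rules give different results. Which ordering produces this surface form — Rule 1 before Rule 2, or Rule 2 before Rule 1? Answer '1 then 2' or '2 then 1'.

Order 1 then 2:
  1 Velar Palatalization: [dussiyki] → [dussiysi]
  2 Final Vowel Lowering: [dussiysi] → [dussiyse]
  result: [dussiyse]
Order 2 then 1:
  2 Final Vowel Lowering: [dussiyki] → [dussiyke]
  1 Velar Palatalization: no change — [dussiyke]
  result: [dussiyke]

2 then 1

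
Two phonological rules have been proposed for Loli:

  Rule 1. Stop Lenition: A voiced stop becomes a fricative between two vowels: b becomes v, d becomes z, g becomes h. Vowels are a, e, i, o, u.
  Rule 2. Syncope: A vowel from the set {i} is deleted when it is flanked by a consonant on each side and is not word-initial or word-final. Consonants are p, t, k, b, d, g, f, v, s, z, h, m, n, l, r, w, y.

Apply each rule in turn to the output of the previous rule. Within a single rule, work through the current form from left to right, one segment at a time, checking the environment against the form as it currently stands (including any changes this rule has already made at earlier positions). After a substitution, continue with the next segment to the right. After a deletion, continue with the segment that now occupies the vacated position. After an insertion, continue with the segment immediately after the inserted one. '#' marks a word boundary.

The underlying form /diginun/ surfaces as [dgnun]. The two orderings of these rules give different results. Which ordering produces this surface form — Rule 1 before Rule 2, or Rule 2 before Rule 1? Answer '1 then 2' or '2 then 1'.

Order 1 then 2:
  1 Stop Lenition: [diginun] → [dihinun]
  2 Syncope: [dihinun] → [dhnun]
  result: [dhnun]
Order 2 then 1:
  2 Syncope: [diginun] → [dgnun]
  1 Stop Lenition: no change — [dgnun]
  result: [dgnun]

2 then 1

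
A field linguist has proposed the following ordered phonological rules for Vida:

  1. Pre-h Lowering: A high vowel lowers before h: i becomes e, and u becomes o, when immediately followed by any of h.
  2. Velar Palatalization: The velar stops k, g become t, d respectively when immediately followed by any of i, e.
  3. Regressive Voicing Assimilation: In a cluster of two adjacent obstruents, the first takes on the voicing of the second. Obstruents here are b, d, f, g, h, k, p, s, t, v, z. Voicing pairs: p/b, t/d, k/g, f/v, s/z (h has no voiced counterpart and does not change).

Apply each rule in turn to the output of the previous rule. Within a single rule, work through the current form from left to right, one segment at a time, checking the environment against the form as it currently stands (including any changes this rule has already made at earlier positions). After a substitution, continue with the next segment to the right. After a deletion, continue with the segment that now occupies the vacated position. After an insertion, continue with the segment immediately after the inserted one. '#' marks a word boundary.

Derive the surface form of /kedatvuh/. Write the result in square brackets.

[tedadvoh]

1 Pre-h Lowering: [kedatvuh] → [kedatvoh]
2 Velar Palatalization: [kedatvoh] → [tedatvoh]
3 Regressive Voicing Assimilation: [tedatvoh] → [tedadvoh]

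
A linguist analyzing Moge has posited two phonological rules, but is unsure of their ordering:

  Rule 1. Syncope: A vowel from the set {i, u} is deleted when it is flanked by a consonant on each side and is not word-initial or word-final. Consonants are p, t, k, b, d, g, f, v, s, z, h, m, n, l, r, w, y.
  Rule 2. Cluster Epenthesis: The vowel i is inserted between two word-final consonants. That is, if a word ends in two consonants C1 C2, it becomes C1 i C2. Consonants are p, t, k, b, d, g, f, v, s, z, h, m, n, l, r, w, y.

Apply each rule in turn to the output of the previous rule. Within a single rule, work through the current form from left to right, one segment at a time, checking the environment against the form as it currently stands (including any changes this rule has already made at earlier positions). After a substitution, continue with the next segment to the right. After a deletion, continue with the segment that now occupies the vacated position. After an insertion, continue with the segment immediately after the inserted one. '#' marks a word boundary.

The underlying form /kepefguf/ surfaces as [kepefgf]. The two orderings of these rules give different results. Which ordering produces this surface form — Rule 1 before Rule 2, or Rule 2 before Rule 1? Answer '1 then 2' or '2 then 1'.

Order 1 then 2:
  1 Syncope: [kepefguf] → [kepefgf]
  2 Cluster Epenthesis: [kepefgf] → [kepefgif]
  result: [kepefgif]
Order 2 then 1:
  2 Cluster Epenthesis: no change — [kepefguf]
  1 Syncope: [kepefguf] → [kepefgf]
  result: [kepefgf]

2 then 1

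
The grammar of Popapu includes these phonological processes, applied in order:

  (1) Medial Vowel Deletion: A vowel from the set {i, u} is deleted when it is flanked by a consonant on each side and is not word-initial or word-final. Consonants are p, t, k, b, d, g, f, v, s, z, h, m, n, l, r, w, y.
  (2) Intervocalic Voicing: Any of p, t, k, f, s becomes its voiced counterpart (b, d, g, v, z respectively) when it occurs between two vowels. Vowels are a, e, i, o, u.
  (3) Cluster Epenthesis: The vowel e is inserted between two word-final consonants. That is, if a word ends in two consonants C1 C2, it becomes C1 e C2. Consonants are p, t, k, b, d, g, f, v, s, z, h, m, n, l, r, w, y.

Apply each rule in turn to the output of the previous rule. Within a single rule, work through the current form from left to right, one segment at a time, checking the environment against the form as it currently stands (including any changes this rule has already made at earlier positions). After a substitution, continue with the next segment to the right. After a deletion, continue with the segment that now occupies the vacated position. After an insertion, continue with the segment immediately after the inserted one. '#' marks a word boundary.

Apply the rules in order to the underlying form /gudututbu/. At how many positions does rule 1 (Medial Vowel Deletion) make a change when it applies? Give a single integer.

3

(1) Medial Vowel Deletion: [gudututbu] → [gdttbu]
(2) Intervocalic Voicing: no change — [gdttbu]
(3) Cluster Epenthesis: no change — [gdttbu]
Rule 1 changed 3 position(s).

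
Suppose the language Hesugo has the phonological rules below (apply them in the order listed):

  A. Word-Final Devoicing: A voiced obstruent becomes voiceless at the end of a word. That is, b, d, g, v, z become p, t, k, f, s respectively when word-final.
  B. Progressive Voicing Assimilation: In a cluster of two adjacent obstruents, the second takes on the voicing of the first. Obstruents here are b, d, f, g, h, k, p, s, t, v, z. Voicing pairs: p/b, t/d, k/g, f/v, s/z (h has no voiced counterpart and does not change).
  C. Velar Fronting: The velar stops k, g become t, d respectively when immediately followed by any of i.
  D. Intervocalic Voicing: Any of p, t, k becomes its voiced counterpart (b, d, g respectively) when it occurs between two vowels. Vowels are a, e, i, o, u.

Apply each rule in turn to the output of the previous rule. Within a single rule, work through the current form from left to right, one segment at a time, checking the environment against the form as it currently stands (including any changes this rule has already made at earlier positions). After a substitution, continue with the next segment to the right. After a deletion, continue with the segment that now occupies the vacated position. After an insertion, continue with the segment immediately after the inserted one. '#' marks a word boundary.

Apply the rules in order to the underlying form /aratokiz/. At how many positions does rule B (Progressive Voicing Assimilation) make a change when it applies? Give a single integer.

A Word-Final Devoicing: [aratokiz] → [aratokis]
B Progressive Voicing Assimilation: no change — [aratokis]
C Velar Fronting: [aratokis] → [aratotis]
D Intervocalic Voicing: [aratotis] → [aradodis]
Rule B changed 0 position(s).

0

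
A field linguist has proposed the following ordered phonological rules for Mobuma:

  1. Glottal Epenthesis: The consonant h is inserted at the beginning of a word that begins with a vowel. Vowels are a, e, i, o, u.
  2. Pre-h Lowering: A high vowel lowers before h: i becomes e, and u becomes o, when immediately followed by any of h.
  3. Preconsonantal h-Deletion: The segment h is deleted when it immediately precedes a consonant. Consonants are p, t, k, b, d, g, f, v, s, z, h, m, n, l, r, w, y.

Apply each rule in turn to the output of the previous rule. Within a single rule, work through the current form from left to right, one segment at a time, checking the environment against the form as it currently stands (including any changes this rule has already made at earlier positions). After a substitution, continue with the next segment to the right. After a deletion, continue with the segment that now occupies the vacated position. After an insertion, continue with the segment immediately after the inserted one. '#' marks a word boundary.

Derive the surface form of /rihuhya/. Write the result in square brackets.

1 Glottal Epenthesis: no change — [rihuhya]
2 Pre-h Lowering: [rihuhya] → [rehohya]
3 Preconsonantal h-Deletion: [rehohya] → [rehoya]

[rehoya]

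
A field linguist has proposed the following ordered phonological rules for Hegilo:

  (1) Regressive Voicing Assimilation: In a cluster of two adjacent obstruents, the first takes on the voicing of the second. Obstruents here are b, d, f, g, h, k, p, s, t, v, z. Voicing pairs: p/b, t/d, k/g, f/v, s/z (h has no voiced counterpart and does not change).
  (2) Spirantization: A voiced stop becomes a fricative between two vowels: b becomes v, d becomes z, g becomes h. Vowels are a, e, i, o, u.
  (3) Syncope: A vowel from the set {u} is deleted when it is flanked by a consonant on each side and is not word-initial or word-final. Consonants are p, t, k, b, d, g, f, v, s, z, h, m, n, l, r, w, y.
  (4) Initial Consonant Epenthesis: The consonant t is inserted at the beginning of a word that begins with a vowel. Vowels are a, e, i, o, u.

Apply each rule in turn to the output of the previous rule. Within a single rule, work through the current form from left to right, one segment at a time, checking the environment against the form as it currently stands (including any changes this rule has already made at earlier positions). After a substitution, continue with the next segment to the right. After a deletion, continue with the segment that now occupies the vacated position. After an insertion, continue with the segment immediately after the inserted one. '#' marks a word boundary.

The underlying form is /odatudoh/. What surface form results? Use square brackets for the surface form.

[tozatzoh]

(1) Regressive Voicing Assimilation: no change — [odatudoh]
(2) Spirantization: [odatudoh] → [ozatuzoh]
(3) Syncope: [ozatuzoh] → [ozatzoh]
(4) Initial Consonant Epenthesis: [ozatzoh] → [tozatzoh]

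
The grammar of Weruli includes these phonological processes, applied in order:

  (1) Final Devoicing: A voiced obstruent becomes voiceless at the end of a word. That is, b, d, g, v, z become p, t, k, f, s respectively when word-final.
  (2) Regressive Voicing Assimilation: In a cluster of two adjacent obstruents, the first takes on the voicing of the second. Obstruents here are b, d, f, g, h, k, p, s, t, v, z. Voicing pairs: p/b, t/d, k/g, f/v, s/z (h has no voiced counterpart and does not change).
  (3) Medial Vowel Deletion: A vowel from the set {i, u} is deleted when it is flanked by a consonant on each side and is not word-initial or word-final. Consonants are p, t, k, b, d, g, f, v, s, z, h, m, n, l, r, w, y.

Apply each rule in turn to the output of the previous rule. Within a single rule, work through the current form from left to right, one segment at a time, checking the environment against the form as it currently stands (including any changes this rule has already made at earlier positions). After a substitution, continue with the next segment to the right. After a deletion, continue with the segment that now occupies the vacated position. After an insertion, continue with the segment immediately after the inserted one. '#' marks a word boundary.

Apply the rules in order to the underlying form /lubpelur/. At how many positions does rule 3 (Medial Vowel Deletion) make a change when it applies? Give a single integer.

(1) Final Devoicing: no change — [lubpelur]
(2) Regressive Voicing Assimilation: [lubpelur] → [luppelur]
(3) Medial Vowel Deletion: [luppelur] → [lppelr]
Rule 3 changed 2 position(s).

2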